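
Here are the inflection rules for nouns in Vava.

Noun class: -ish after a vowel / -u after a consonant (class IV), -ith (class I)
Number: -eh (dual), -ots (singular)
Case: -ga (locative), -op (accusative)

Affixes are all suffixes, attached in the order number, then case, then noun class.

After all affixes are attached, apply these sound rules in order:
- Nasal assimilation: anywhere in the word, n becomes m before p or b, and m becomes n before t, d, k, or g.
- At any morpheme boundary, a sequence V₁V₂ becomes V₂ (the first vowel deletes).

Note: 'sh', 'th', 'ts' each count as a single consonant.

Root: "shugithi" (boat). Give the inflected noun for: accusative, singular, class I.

shugithotsopith

Attach number singular -ots → shugithiots.
Attach case accusative -op → shugithiotsop.
Attach noun class class I -ith → shugithiotsopith.
Nasal assimilation: no change.
Apply vowel deletion: shugithiotsopith → shugithotsopith.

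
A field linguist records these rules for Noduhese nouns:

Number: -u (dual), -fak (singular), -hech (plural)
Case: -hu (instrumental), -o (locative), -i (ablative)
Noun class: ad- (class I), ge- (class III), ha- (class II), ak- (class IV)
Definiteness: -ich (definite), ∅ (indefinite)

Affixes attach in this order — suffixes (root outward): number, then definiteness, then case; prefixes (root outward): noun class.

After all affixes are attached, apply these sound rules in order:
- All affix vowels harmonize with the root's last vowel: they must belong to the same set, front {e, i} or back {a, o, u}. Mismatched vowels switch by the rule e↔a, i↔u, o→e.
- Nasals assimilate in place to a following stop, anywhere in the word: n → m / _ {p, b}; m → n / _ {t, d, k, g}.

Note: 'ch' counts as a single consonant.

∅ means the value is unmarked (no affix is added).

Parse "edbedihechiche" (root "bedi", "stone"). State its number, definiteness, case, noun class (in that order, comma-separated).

Segment: ad-bedi-hech-ich-o.
number: -hech → plural.
definiteness: -ich → definite.
case: -o → locative.
noun class: ad- → class I.

plural, definite, locative, class I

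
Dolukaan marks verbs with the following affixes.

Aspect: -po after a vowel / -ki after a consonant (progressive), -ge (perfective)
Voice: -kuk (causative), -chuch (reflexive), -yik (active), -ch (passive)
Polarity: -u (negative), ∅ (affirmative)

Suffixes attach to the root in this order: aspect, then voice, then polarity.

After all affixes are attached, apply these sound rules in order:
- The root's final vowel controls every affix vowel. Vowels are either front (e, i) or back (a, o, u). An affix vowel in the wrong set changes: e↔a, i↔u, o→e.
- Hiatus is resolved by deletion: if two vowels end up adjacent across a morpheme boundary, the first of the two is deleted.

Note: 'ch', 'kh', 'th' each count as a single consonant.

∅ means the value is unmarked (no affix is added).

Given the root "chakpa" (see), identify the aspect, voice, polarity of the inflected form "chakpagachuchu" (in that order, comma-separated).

perfective, reflexive, negative

Segment: chakpa-ge-chuch-u.
aspect: -ge → perfective.
voice: -chuch → reflexive.
polarity: -u → negative.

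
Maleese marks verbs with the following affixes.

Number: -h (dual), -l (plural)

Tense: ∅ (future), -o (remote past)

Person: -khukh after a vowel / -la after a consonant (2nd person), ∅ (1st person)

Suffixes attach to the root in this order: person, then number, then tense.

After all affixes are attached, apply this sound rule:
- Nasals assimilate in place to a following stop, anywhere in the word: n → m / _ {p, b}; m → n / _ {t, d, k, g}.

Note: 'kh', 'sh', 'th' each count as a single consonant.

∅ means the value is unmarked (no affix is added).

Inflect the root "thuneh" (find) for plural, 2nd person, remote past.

Attach person 2nd person -la (after consonant 'h') → thunehla.
Attach number plural -l → thunehlal.
Attach tense remote past -o → thunehlalo.
Nasal assimilation: no change.

thunehlalo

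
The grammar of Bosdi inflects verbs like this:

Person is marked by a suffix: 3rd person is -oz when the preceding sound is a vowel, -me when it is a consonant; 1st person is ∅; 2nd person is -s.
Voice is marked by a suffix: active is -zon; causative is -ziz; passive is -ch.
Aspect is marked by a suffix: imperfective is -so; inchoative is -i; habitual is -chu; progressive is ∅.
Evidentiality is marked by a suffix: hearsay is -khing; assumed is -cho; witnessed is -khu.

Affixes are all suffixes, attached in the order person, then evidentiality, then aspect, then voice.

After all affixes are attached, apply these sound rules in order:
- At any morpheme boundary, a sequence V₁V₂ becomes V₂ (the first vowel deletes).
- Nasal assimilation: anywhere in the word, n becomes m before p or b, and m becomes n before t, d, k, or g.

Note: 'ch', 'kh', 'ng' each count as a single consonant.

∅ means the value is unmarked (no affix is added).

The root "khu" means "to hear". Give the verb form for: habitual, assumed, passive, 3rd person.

Attach person 3rd person -oz (after vowel 'u') → khuoz.
Attach evidentiality assumed -cho → khuozcho.
Attach aspect habitual -chu → khuozchochu.
Attach voice passive -ch → khuozchochuch.
Apply vowel deletion: khuozchochuch → khozchochuch.
Nasal assimilation: no change.

khozchochuch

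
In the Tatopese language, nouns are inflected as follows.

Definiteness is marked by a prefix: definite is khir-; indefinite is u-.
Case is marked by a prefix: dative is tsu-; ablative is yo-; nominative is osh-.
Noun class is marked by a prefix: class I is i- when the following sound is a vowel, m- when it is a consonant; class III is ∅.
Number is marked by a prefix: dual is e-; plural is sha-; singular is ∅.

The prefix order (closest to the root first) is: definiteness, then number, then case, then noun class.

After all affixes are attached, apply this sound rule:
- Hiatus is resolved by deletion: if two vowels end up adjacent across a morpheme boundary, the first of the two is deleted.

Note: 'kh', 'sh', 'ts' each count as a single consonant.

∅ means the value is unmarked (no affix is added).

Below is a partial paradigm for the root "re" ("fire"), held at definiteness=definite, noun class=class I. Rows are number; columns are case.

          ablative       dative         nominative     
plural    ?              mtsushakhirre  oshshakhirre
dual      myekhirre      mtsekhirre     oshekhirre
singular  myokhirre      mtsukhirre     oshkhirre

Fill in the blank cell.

Attach definiteness definite khir- → khirre.
Attach number plural sha- → shakhirre.
Attach case ablative yo- → yoshakhirre.
Attach noun class class I m- (before consonant 'y') → myoshakhirre.
Vowel deletion: no change.

myoshakhirre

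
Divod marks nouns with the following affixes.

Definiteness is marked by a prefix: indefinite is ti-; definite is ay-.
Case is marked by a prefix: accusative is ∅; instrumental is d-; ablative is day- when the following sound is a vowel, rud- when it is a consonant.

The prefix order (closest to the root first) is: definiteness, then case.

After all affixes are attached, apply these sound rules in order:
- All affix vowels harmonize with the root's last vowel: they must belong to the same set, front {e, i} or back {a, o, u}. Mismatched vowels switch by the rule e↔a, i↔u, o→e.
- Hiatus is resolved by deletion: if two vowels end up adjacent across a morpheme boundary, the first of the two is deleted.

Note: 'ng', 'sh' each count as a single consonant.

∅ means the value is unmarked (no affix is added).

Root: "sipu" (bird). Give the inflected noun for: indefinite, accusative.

tusipu

Attach definiteness indefinite ti- → tisipu.
case = accusative: zero marking, form stays tisipu.
Apply vowel harmony: tisipu → tusipu.
Vowel deletion: no change.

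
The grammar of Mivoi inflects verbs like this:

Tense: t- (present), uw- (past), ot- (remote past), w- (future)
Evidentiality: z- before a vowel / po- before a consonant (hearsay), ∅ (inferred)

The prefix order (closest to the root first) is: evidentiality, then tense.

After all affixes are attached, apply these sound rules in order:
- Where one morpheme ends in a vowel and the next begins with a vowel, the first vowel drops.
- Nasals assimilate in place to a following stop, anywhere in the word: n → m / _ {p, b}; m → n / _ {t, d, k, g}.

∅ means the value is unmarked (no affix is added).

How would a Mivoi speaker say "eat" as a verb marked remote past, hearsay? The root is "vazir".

otpovazir

Attach evidentiality hearsay po- (before consonant 'v') → povazir.
Attach tense remote past ot- → otpovazir.
Vowel deletion: no change.
Nasal assimilation: no change.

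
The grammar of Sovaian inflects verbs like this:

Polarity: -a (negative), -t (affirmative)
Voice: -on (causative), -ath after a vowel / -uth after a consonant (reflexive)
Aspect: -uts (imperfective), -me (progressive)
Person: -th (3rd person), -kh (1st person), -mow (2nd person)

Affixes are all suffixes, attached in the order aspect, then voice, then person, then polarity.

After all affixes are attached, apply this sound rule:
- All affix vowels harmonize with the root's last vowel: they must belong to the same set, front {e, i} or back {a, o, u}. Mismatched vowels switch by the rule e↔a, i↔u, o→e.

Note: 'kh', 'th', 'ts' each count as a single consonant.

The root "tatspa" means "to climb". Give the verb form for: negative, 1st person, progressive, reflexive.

tatspamaathkha

Attach aspect progressive -me → tatspame.
Attach voice reflexive -ath (after vowel 'e') → tatspameath.
Attach person 1st person -kh → tatspameathkh.
Attach polarity negative -a → tatspameathkha.
Apply vowel harmony: tatspameathkha → tatspamaathkha.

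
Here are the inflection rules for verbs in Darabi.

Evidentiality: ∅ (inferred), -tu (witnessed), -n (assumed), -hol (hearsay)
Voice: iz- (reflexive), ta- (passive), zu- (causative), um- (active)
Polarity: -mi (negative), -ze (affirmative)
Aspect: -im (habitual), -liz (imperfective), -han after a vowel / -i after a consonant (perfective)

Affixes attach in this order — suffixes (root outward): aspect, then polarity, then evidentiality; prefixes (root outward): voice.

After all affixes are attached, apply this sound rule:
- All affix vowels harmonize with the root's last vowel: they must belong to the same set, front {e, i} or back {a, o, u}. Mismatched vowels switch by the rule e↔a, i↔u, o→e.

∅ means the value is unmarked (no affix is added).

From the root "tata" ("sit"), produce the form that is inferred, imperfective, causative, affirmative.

zutataluzza

Attach aspect imperfective -liz → tataliz.
Attach polarity affirmative -ze → tatalizze.
evidentiality = inferred: zero marking, form stays tatalizze.
Attach voice causative zu- → zutatalizze.
Apply vowel harmony: zutatalizze → zutataluzza.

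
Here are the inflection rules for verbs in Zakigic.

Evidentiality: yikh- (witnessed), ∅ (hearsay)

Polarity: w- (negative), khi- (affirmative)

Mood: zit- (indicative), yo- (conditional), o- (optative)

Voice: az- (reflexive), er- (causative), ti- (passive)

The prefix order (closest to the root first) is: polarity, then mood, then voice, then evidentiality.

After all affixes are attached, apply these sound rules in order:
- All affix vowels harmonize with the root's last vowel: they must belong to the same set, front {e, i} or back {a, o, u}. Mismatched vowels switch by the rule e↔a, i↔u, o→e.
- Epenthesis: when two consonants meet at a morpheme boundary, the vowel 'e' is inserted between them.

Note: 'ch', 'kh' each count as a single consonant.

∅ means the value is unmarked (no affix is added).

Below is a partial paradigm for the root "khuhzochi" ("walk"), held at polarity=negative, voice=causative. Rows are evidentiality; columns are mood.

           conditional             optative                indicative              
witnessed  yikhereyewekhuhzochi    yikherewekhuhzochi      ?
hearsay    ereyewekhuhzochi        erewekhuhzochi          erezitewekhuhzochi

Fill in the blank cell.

yikherezitewekhuhzochi

Attach polarity negative w- → wkhuhzochi.
Attach mood indicative zit- → zitwkhuhzochi.
Attach voice causative er- → erzitwkhuhzochi.
Attach evidentiality witnessed yikh- → yikherzitwkhuhzochi.
Vowel harmony: no change.
Apply epenthesis: yikherzitwkhuhzochi → yikherezitewekhuhzochi.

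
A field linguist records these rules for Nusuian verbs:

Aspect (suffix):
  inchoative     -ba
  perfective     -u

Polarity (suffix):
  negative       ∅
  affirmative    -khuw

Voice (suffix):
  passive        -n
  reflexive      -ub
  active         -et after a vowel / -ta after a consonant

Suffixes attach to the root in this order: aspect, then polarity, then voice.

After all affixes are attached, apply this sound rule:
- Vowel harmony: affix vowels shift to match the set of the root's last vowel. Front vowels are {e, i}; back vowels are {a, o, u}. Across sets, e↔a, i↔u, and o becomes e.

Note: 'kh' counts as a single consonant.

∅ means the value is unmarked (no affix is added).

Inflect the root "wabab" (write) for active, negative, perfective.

wababuat

Attach aspect perfective -u → wababu.
polarity = negative: zero marking, form stays wababu.
Attach voice active -et (after vowel 'u') → wababuet.
Apply vowel harmony: wababuet → wababuat.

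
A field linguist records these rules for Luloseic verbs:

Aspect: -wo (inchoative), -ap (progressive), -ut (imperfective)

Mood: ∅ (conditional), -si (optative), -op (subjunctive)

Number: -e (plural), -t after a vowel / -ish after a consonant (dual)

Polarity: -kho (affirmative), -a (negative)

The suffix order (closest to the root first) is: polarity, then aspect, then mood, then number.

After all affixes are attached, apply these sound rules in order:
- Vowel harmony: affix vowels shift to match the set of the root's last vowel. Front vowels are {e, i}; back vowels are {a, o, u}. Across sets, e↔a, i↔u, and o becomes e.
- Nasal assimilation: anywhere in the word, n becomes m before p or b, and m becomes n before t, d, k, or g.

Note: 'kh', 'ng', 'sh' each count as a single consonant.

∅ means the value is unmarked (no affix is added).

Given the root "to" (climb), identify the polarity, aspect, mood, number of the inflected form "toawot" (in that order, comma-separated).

Segment: to-a-wo-t.
polarity: -a → negative.
aspect: -wo → inchoative.
mood: ∅ → conditional.
number: -t/ish → dual.

negative, inchoative, conditional, dual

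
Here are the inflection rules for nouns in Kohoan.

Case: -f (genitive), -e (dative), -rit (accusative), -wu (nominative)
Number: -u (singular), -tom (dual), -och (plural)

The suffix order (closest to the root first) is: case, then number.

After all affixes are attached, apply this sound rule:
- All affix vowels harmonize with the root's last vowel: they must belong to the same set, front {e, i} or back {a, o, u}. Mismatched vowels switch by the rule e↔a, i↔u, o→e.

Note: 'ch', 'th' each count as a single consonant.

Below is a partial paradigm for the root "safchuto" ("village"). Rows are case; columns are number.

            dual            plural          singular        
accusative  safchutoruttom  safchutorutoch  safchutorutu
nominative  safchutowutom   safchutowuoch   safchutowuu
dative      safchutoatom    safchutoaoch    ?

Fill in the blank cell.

Attach case dative -e → safchutoe.
Attach number singular -u → safchutoeu.
Apply vowel harmony: safchutoeu → safchutoau.

safchutoau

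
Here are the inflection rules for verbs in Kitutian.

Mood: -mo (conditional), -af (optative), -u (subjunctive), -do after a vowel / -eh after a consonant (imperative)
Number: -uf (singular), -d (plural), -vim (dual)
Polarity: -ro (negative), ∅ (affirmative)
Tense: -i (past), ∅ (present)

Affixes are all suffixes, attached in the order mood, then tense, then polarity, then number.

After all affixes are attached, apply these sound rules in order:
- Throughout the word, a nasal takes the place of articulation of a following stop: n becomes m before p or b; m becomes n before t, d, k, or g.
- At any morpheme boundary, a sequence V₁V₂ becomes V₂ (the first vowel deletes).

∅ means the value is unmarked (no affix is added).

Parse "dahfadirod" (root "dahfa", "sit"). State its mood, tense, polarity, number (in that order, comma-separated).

Segment: dahfa-do-i-ro-d.
mood: -do/eh → imperative.
tense: -i → past.
polarity: -ro → negative.
number: -d → plural.

imperative, past, negative, plural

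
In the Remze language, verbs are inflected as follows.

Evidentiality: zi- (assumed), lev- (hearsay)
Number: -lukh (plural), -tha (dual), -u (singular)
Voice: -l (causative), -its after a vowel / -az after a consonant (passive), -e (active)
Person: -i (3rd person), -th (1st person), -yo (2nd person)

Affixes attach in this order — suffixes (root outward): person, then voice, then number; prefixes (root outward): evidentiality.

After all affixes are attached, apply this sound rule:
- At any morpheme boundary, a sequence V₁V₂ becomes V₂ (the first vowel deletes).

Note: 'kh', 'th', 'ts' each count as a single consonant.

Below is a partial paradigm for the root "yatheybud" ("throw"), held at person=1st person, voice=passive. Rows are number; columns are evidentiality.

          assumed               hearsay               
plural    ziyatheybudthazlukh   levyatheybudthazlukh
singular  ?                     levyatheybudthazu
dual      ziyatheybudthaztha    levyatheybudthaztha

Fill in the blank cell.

Attach evidentiality assumed zi- → ziyatheybud.
Attach person 1st person -th → ziyatheybudth.
Attach voice passive -az (after consonant 'th') → ziyatheybudthaz.
Attach number singular -u → ziyatheybudthazu.
Vowel deletion: no change.

ziyatheybudthazu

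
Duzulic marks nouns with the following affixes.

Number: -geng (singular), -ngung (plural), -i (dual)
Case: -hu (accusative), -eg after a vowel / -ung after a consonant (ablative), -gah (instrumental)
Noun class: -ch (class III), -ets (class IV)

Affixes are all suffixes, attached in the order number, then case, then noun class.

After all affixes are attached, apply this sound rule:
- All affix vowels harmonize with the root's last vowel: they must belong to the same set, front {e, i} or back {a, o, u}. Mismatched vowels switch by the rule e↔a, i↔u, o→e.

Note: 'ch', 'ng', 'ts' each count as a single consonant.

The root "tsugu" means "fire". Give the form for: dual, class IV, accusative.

tsuguuhuats

Attach number dual -i → tsugui.
Attach case accusative -hu → tsuguihu.
Attach noun class class IV -ets → tsuguihuets.
Apply vowel harmony: tsuguihuets → tsuguuhuats.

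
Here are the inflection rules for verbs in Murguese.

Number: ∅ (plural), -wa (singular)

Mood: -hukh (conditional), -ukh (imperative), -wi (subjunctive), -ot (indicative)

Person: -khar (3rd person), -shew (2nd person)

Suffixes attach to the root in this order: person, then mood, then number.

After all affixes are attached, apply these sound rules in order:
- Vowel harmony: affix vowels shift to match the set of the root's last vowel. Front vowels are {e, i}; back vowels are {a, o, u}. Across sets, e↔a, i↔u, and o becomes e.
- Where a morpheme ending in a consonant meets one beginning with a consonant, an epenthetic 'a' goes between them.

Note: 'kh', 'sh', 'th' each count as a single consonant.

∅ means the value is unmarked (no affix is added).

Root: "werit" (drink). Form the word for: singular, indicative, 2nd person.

weritashewetawe

Attach person 2nd person -shew → weritshew.
Attach mood indicative -ot → weritshewot.
Attach number singular -wa → weritshewotwa.
Apply vowel harmony: weritshewotwa → weritshewetwe.
Apply epenthesis: weritshewetwe → weritashewetawe.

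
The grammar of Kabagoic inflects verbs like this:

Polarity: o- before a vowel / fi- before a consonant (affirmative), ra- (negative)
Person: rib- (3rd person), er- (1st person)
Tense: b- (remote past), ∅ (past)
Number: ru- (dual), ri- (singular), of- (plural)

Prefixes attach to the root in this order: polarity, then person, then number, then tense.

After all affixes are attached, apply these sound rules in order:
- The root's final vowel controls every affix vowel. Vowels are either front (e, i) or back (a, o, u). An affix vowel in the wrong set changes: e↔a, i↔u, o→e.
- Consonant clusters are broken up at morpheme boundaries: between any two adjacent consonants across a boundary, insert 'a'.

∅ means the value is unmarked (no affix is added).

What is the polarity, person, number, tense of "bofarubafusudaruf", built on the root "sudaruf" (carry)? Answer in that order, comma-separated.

affirmative, 3rd person, plural, remote past

Segment: b-of-rib-fi-sudaruf.
polarity: o/fi- → affirmative.
person: rib- → 3rd person.
number: of- → plural.
tense: b- → remote past.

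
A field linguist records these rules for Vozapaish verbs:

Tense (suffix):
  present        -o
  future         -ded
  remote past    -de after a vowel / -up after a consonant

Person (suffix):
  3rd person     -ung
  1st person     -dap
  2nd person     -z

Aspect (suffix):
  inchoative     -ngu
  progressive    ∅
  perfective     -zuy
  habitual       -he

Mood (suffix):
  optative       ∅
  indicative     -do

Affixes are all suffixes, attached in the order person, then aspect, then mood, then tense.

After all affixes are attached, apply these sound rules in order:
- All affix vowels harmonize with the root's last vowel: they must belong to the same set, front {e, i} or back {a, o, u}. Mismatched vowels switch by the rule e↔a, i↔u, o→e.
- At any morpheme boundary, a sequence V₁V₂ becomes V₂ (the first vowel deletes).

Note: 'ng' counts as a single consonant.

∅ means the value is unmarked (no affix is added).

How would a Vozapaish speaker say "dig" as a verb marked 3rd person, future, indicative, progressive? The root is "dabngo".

Attach person 3rd person -ung → dabngoung.
aspect = progressive: zero marking, form stays dabngoung.
Attach mood indicative -do → dabngoungdo.
Attach tense future -ded → dabngoungdoded.
Apply vowel harmony: dabngoungdoded → dabngoungdodad.
Apply vowel deletion: dabngoungdodad → dabngungdodad.

dabngungdodad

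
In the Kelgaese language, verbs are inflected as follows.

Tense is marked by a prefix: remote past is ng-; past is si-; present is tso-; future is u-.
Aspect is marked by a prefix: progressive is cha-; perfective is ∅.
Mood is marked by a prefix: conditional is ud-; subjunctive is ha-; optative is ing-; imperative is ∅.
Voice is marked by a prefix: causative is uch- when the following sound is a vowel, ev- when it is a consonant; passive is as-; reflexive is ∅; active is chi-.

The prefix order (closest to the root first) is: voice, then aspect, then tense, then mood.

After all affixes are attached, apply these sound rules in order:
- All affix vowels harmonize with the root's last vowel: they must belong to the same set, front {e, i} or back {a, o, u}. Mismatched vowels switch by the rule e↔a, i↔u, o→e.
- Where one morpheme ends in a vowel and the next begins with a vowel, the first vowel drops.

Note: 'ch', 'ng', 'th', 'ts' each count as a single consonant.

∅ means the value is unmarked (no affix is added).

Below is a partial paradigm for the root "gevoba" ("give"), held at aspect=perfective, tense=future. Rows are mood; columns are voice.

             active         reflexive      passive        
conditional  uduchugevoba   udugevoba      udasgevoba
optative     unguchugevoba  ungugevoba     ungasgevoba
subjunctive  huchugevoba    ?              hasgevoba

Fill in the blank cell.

voice = reflexive: zero marking, form stays gevoba.
aspect = perfective: zero marking, form stays gevoba.
Attach tense future u- → ugevoba.
Attach mood subjunctive ha- → haugevoba.
Vowel harmony: no change.
Apply vowel deletion: haugevoba → hugevoba.

hugevoba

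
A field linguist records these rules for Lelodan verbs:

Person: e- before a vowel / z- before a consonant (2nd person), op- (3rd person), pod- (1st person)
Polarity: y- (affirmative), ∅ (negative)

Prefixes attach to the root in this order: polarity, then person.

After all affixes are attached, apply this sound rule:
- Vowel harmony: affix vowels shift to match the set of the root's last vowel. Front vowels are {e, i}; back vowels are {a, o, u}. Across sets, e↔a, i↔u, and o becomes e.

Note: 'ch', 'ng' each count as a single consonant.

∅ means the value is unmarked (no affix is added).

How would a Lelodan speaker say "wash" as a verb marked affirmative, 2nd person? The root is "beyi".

zybeyi

Attach polarity affirmative y- → ybeyi.
Attach person 2nd person z- (before consonant 'y') → zybeyi.
Vowel harmony: no change.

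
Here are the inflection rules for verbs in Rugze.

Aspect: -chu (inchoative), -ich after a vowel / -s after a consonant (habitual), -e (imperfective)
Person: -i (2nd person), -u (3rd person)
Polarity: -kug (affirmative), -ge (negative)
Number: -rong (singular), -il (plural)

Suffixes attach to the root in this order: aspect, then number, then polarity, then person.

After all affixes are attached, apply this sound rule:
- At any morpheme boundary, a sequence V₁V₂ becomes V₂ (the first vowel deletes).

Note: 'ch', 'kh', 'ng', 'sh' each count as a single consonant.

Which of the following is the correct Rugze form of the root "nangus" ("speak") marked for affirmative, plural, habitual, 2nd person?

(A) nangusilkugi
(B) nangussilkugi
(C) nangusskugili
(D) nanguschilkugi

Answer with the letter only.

Attach aspect habitual -s (after consonant 's') → nanguss.
Attach number plural -il → nangussil.
Attach polarity affirmative -kug → nangussilkug.
Attach person 2nd person -i → nangussilkugi.
Vowel deletion: no change.
So the correct form is nangussilkugi, option (B).
(A) nangusilkugi is wrong: it uses imperfective instead of habitual for aspect.
(C) nangusskugili is wrong: it has the affixes in the wrong order.
(D) nanguschilkugi is wrong: it uses inchoative instead of habitual for aspect.

B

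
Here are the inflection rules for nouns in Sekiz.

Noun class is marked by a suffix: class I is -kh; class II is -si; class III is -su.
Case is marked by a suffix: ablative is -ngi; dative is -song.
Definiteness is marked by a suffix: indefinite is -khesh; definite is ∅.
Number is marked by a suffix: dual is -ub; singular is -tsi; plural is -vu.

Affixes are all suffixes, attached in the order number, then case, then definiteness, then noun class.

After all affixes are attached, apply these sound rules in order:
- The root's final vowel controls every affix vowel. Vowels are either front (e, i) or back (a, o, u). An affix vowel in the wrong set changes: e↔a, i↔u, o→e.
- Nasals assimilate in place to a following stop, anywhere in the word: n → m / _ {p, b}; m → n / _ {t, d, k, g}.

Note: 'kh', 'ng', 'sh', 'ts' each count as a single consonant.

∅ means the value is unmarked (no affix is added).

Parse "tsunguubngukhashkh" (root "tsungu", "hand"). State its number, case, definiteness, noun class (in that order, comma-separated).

Segment: tsungu-ub-ngi-khesh-kh.
number: -ub → dual.
case: -ngi → ablative.
definiteness: -khesh → indefinite.
noun class: -kh → class I.

dual, ablative, indefinite, class I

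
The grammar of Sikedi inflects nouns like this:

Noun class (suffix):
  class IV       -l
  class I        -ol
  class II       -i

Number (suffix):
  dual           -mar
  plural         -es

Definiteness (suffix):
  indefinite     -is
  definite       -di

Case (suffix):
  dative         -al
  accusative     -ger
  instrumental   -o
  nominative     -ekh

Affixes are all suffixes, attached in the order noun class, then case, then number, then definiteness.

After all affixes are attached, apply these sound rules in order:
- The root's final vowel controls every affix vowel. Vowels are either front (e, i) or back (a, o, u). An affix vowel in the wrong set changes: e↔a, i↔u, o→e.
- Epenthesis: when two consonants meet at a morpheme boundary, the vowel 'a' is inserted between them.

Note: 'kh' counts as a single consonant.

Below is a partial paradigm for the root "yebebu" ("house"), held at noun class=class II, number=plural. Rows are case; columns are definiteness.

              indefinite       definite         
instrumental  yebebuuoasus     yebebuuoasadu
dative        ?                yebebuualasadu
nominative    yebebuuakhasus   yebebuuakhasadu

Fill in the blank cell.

yebebuualasus

Attach noun class class II -i → yebebui.
Attach case dative -al → yebebuial.
Attach number plural -es → yebebuiales.
Attach definiteness indefinite -is → yebebuialesis.
Apply vowel harmony: yebebuialesis → yebebuualasus.
Epenthesis: no change.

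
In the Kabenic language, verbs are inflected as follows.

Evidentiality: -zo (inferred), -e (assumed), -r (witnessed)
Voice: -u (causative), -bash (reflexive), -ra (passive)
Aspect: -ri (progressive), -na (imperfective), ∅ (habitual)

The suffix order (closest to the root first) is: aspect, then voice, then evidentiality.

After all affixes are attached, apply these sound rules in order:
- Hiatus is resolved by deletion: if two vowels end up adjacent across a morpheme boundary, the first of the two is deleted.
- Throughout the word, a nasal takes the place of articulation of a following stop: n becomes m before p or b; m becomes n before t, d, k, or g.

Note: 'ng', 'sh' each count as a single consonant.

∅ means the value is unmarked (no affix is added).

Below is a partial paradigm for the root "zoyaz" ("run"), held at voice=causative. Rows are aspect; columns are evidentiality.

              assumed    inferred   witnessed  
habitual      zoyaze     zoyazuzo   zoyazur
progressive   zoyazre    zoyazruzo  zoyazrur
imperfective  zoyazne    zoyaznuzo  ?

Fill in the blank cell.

zoyaznur

Attach aspect imperfective -na → zoyazna.
Attach voice causative -u → zoyaznau.
Attach evidentiality witnessed -r → zoyaznaur.
Apply vowel deletion: zoyaznaur → zoyaznur.
Nasal assimilation: no change.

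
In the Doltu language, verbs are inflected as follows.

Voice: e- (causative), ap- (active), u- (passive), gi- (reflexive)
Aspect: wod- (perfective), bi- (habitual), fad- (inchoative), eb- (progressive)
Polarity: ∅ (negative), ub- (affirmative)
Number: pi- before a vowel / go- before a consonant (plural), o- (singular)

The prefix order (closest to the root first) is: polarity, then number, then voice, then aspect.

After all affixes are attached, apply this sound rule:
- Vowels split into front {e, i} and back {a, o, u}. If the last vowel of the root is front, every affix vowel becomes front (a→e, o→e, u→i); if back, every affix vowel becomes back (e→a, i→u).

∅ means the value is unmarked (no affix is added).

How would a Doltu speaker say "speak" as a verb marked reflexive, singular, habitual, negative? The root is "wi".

bigiewi

polarity = negative: zero marking, form stays wi.
Attach number singular o- → owi.
Attach voice reflexive gi- → giowi.
Attach aspect habitual bi- → bigiowi.
Apply vowel harmony: bigiowi → bigiewi.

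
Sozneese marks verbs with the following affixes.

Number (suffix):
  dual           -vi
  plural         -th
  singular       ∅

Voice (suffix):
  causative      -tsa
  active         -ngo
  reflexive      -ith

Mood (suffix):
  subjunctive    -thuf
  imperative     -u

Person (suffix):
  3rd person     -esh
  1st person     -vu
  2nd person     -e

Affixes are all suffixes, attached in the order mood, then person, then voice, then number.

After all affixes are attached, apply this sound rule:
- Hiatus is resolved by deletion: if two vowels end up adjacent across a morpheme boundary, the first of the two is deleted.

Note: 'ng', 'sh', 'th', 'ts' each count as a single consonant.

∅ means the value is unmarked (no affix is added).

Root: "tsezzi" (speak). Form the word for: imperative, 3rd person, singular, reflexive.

tsezzeshith

Attach mood imperative -u → tsezziu.
Attach person 3rd person -esh → tsezziuesh.
Attach voice reflexive -ith → tsezziueshith.
number = singular: zero marking, form stays tsezziueshith.
Apply vowel deletion: tsezziueshith → tsezzeshith.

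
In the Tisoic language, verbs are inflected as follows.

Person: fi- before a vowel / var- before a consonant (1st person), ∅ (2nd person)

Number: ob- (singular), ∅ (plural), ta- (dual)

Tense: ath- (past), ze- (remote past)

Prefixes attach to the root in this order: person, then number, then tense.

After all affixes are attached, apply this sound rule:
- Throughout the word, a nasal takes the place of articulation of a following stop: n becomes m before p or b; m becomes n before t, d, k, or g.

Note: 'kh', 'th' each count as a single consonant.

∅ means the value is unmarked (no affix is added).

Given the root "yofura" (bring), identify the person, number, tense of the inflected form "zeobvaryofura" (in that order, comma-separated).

1st person, singular, remote past

Segment: ze-ob-var-yofura.
person: fi/var- → 1st person.
number: ob- → singular.
tense: ze- → remote past.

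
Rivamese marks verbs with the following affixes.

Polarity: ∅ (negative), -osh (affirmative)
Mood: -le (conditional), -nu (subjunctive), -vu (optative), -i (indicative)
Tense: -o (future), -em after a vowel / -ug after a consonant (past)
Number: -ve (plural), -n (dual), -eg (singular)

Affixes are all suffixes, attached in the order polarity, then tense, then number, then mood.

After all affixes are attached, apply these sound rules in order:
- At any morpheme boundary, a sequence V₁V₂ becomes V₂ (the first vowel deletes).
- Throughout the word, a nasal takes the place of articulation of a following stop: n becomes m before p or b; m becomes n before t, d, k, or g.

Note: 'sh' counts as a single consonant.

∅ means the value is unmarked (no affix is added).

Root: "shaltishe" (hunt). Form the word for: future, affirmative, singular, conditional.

Attach polarity affirmative -osh → shaltisheosh.
Attach tense future -o → shaltisheosho.
Attach number singular -eg → shaltisheoshoeg.
Attach mood conditional -le → shaltisheoshoegle.
Apply vowel deletion: shaltisheoshoegle → shaltishoshegle.
Nasal assimilation: no change.

shaltishoshegle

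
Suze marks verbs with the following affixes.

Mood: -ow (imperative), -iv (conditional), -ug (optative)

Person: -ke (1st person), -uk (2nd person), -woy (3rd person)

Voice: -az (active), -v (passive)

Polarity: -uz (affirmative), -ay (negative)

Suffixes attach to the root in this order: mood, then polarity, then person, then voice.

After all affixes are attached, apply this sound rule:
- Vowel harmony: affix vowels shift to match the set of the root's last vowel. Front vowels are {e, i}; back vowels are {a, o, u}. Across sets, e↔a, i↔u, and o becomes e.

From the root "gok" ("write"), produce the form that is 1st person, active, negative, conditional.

gokuvaykaaz

Attach mood conditional -iv → gokiv.
Attach polarity negative -ay → gokivay.
Attach person 1st person -ke → gokivayke.
Attach voice active -az → gokivaykeaz.
Apply vowel harmony: gokivaykeaz → gokuvaykaaz.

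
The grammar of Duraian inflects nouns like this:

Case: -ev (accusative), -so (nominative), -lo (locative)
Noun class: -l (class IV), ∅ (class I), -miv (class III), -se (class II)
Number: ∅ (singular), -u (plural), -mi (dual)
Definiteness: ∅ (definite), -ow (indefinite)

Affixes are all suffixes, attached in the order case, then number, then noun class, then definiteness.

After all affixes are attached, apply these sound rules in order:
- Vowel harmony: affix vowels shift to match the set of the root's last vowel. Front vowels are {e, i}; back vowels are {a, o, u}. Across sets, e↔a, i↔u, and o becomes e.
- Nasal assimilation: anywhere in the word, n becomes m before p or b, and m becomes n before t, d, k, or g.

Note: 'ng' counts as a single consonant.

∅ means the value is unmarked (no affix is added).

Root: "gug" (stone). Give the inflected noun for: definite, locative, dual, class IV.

Attach case locative -lo → guglo.
Attach number dual -mi → guglomi.
Attach noun class class IV -l → guglomil.
definiteness = definite: zero marking, form stays guglomil.
Apply vowel harmony: guglomil → guglomul.
Nasal assimilation: no change.

guglomul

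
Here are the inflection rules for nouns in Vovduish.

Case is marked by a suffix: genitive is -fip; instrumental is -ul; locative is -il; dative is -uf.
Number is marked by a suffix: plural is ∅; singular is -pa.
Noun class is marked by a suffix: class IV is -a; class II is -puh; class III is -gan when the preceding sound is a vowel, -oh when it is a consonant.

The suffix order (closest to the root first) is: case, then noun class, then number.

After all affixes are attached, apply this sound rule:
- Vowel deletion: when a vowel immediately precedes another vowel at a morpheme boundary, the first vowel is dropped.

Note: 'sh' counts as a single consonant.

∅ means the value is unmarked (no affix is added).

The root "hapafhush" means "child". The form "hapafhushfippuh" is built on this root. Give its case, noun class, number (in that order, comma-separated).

genitive, class II, plural

Segment: hapafhush-fip-puh.
case: -fip → genitive.
noun class: -puh → class II.
number: ∅ → plural.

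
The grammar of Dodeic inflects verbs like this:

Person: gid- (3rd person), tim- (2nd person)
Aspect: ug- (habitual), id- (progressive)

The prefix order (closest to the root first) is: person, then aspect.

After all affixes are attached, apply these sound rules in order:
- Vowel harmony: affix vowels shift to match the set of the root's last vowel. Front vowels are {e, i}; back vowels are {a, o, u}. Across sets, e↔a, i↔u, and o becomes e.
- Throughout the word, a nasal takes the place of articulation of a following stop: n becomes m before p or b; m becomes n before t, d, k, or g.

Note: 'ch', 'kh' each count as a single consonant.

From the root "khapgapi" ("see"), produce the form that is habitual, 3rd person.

Attach person 3rd person gid- → gidkhapgapi.
Attach aspect habitual ug- → uggidkhapgapi.
Apply vowel harmony: uggidkhapgapi → iggidkhapgapi.
Nasal assimilation: no change.

iggidkhapgapi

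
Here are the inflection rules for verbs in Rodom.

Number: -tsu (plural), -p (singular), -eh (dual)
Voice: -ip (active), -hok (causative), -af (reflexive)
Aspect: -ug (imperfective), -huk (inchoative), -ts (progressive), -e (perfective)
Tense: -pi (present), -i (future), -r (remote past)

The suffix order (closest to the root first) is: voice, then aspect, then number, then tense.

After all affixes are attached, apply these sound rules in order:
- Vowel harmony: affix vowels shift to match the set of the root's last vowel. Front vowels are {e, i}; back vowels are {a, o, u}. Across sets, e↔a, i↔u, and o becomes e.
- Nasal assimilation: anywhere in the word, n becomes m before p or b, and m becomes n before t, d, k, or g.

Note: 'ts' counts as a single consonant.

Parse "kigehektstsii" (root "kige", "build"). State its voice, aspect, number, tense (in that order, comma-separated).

causative, progressive, plural, future

Segment: kige-hok-ts-tsu-i.
voice: -hok → causative.
aspect: -ts → progressive.
number: -tsu → plural.
tense: -i → future.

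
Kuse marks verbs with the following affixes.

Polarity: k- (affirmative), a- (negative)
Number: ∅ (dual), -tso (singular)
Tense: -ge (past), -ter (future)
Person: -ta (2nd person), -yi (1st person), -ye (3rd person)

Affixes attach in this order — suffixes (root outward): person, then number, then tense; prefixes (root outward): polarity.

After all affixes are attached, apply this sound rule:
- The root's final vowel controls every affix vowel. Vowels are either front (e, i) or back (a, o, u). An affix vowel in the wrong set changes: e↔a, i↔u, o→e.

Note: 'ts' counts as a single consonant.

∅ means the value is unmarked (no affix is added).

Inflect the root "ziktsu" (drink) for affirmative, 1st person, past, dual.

Attach polarity affirmative k- → kziktsu.
Attach person 1st person -yi → kziktsuyi.
number = dual: zero marking, form stays kziktsuyi.
Attach tense past -ge → kziktsuyige.
Apply vowel harmony: kziktsuyige → kziktsuyuga.

kziktsuyuga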